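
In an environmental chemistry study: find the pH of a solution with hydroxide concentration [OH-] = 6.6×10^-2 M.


pOH = -log10([OH-]) = -log10(6.6×10^-2)
= 2 - log10(6.6) = 1.18
pH = 14 - pOH = 14 - 1.18 = 12.82

12.82


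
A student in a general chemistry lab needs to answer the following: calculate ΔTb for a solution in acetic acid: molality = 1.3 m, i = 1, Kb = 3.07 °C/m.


ΔTb = Kb × m × i
= 3.07 × 1.3 × 1
= 3.991 °C

3.991 °C


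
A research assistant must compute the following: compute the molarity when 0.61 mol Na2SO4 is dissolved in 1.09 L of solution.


M = n/V = 0.61/1.09 = 0.560 mol/L

0.560 M


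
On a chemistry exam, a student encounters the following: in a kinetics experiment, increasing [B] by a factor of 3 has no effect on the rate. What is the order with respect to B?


rate ∝ [B]^n
rate ∝ [B]^0
Order in B: 0

0


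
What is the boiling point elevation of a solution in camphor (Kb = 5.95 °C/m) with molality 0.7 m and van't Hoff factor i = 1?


ΔTb = Kb × m × i
= 5.95 × 0.7 × 1
= 4.165 °C

4.165 °C


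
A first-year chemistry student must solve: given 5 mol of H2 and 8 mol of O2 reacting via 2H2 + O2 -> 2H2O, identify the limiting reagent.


Mole ratio available / coefficient:
  H2: 5/2 = 2.500
  O2: 8/1 = 8.000
Smaller ratio is limiting.

H2


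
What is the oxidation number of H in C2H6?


H is +1 with nonmetals
Oxidation number: +1

+1


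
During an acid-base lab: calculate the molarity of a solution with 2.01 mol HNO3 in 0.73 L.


M = n/V = 2.01/0.73 = 2.753 mol/L

2.753 M


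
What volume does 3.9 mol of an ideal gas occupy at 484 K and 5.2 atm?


PV = nRT  (R = 0.08206 L·atm/(mol·K))
V = nRT/P = 3.9×0.08206×484/5.2
= 29.788 L

29.788 L


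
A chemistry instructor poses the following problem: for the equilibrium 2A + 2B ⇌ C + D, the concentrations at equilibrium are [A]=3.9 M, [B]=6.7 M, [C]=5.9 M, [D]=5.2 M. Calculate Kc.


Kc = [C][D]/([A]^2[B]^2)
= (5.9^1 × 5.2^1)/(3.9^2 × 6.7^2)
= 30.68/682.7769
= 0.04493

0.04493


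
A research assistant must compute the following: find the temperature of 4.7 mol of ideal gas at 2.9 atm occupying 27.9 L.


PV = nRT  (R = 0.08206 L·atm/(mol·K))
T = PV/(nR) = 2.9×27.9/(4.7×0.08206)
= 80.91/0.385682
= 209.78 K

209.78 K


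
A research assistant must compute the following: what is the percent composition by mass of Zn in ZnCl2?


M(ZnCl2) = 1×65.38 + 2×35.45 = 136.28 g/mol
Mass of Zn = 1 × 65.38 = 65.38 g/mol
% Zn = 65.38/136.28 × 100 = 47.97%

47.97%


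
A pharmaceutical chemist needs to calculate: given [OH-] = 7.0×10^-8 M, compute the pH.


pOH = -log10([OH-]) = -log10(7.0×10^-8)
= 8 - log10(7.0) = 7.15
pH = 14 - pOH = 14 - 7.15 = 6.85

6.85


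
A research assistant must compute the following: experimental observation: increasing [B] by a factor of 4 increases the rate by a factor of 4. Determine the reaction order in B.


rate ∝ [B]^n
4^n = 4 → n = 1
Order in B: 1

1


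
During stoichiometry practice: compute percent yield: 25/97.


% yield = actual/theoretical × 100
= 25/97 × 100
= 25.77%

25.77%


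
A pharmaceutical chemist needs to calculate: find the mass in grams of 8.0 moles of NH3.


M(NH3) = 17.03 g/mol
mass = n × M = 8.0 × 17.03 = 136.24 g

136.24 g


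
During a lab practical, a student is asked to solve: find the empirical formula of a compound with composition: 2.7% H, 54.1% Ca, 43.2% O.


Assume 100 g sample. Moles of each element:
  H: 2.7/1.008 = 2.679 mol
  Ca: 54.1/40.08 = 1.35 mol
  O: 43.2/16.0 = 2.7 mol
Divide by smallest (1.35):
  H: 2.679/1.35 = 1.98
  Ca: 1.35/1.35 = 1.0
  O: 2.7/1.35 = 2.0
Empirical formula: CaO2H2

CaO2H2


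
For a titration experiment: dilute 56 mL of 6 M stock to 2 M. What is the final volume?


C1V1 = C2V2
6 × 56 = 2 × V2
V2 = 336/2 = 168.0 mL

168.0 mL


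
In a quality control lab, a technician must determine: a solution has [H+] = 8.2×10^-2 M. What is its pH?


pH = -log10([H+]) = -log10(8.2×10^-2)
= 2 - log10(8.2)
= 2 - 0.91
= 1.09

1.09


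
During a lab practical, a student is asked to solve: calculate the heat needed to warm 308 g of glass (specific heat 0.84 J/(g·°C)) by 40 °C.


q = mcΔT = 308 × 0.84 × 40
= 10348.80 J

10348.80 J


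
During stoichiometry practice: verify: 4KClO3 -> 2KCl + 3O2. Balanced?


Equation: 4KClO3 -> 2KCl + 3O2
Check atoms: Cl: 4≠2, K: 4≠2, O: 12≠6
Not balanced

No, not balanced


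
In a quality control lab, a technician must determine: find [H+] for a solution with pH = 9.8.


[H+] = 10^(-pH) = 10^(-9.8)
= 1.58×10^-10 M

1.58×10^-10 M


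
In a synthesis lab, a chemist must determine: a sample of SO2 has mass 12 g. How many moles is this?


M(SO2) = 64.07 g/mol
n = mass/M = 12/64.07 = 0.1873 mol

0.1873 mol


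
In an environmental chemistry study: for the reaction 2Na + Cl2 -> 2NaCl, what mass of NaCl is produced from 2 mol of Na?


Mole ratio NaCl:Na = 2:2
n(NaCl) = 2 × 2/2 = 2.000 mol
mass = 2.000 × 58.44 = 116.88 g

116.88 g


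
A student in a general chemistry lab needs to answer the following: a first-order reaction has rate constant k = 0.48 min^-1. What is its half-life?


t½ = ln2/k = 0.693147/(0.48 min^-1)
= 1.444 min

1.444 min


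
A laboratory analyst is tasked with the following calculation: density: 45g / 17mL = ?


ρ = mass/volume
= 45/17
= 2.647 g/mL

2.647 g/mL


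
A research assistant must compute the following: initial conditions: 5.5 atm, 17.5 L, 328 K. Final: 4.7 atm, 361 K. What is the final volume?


P1V1/T1 = P2V2/T2
V2 = P1V1T2/(T1P2)
= 5.5×17.5×361/(328×4.7)
= 22.539 L

22.539 L


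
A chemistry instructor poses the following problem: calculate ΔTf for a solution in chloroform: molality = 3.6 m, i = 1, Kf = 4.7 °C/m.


ΔTf = Kf × m × i
= 4.7 × 3.6 × 1
= 16.92 °C

16.92 °C


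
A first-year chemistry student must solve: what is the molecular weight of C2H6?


M(C2H6) = 2×12.01 + 6×1.008
= 24.02 + 6.05
= 30.07 g/mol

30.07 g/mol


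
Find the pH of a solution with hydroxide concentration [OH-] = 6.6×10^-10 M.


pOH = -log10([OH-]) = -log10(6.6×10^-10)
= 10 - log10(6.6) = 9.18
pH = 14 - pOH = 14 - 9.18 = 4.82

4.82


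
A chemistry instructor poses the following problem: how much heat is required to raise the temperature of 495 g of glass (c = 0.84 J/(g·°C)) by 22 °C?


q = mcΔT = 495 × 0.84 × 22
= 9147.60 J

9147.60 J


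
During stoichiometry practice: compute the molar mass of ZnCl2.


M(ZnCl2) = 1×65.38 + 2×35.45
= 65.38 + 70.9
= 136.28 g/mol

136.28 g/mol


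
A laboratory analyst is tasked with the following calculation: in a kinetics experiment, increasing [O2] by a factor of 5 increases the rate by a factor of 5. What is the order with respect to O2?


rate ∝ [O2]^n
5^n = 5 → n = 1
Order in O2: 1

1


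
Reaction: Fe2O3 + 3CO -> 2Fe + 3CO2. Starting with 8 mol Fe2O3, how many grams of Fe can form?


Mole ratio Fe:Fe2O3 = 2:1
n(Fe) = 8 × 2/1 = 16.000 mol
mass = 16.000 × 55.85 = 893.6 g

893.6 g


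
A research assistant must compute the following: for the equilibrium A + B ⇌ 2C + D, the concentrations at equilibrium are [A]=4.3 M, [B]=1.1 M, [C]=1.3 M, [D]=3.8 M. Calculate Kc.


Kc = [C]^2[D]/([A][B])
= (1.3^2 × 3.8^1)/(4.3^1 × 1.1^1)
= 6.422/4.73
= 1.358

1.358


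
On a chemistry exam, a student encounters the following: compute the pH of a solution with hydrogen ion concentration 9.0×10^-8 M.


pH = -log10([H+]) = -log10(9.0×10^-8)
= 8 - log10(9.0)
= 8 - 0.95
= 7.05

7.05


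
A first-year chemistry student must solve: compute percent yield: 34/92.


% yield = actual/theoretical × 100
= 34/92 × 100
= 36.96%

36.96%


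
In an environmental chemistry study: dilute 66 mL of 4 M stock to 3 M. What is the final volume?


C1V1 = C2V2
4 × 66 = 3 × V2
V2 = 264/3 = 88.0 mL

88.0 mL


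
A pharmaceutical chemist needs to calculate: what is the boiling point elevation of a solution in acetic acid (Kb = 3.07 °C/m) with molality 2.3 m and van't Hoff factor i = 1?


ΔTb = Kb × m × i
= 3.07 × 2.3 × 1
= 7.061 °C

7.061 °C


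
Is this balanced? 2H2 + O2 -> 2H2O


Equation: 2H2 + O2 -> 2H2O
Check atoms: H: 4=4, O: 2=2
Balanced

Yes, balanced


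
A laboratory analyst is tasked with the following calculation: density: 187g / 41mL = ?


ρ = mass/volume
= 187/41
= 4.561 g/mL

4.561 g/mL


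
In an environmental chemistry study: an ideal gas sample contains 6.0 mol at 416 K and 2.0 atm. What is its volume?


PV = nRT  (R = 0.08206 L·atm/(mol·K))
V = nRT/P = 6.0×0.08206×416/2.0
= 102.411 L

102.411 L


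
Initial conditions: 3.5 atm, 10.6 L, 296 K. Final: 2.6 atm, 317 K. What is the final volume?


P1V1/T1 = P2V2/T2
V2 = P1V1T2/(T1P2)
= 3.5×10.6×317/(296×2.6)
= 15.282 L

15.282 L


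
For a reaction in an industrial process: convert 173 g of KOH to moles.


M(KOH) = 56.11 g/mol
n = mass/M = 173/56.11 = 3.0832 mol

3.0832 mol


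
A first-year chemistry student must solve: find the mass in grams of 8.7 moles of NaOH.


M(NaOH) = 40.0 g/mol
mass = n × M = 8.7 × 40.0 = 348.00 g

348.00 g


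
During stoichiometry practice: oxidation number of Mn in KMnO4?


(+1) + x + 4(-2) = 0, so x = +7
Oxidation number: +7

+7


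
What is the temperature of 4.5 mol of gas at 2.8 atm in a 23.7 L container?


PV = nRT  (R = 0.08206 L·atm/(mol·K))
T = PV/(nR) = 2.8×23.7/(4.5×0.08206)
= 66.36/0.369270
= 179.71 K

179.71 K


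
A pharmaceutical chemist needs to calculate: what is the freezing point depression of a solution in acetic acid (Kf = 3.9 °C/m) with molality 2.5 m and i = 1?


ΔTf = Kf × m × i
= 3.9 × 2.5 × 1
= 9.75 °C

9.75 °C


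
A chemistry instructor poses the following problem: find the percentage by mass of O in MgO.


M(MgO) = 1×24.31 + 1×16.0 = 40.31 g/mol
Mass of O = 1 × 16.0 = 16.00 g/mol
% O = 16.00/40.31 × 100 = 39.69%

39.69%


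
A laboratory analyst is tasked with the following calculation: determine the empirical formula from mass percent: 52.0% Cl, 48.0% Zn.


Assume 100 g sample. Moles of each element:
  Cl: 52.0/35.45 = 1.467 mol
  Zn: 48.0/65.38 = 0.734 mol
Divide by smallest (0.734):
  Cl: 1.467/0.734 = 2.0
  Zn: 0.734/0.734 = 1.0
Empirical formula: ZnCl2

ZnCl2


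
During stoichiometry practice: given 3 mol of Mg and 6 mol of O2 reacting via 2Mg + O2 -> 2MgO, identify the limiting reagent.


Mole ratio available / coefficient:
  Mg: 3/2 = 1.500
  O2: 6/1 = 6.000
Smaller ratio is limiting.

Mg


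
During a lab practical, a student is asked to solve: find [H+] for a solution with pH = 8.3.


[H+] = 10^(-pH) = 10^(-8.3)
= 5.01×10^-9 M

5.01×10^-9 M


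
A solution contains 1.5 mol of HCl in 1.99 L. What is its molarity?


M = n/V = 1.5/1.99 = 0.754 mol/L

0.754 M


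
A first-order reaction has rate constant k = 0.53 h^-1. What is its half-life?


t½ = ln2/k = 0.693147/(0.53 h^-1)
= 1.308 h

1.308 h


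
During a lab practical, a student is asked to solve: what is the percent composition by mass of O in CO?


M(CO) = 1×12.01 + 1×16.0 = 28.01 g/mol
Mass of O = 1 × 16.0 = 16.00 g/mol
% O = 16.00/28.01 × 100 = 57.12%

57.12%


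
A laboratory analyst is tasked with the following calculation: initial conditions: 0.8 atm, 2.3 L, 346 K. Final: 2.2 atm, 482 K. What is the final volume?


P1V1/T1 = P2V2/T2
V2 = P1V1T2/(T1P2)
= 0.8×2.3×482/(346×2.2)
= 1.165 L

1.165 L


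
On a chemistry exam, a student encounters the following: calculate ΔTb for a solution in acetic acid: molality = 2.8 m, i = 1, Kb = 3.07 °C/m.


ΔTb = Kb × m × i
= 3.07 × 2.8 × 1
= 8.596 °C

8.596 °C


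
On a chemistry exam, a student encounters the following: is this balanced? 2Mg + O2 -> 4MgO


Equation: 2Mg + O2 -> 4MgO
Check atoms: Mg: 2≠4, O: 2≠4
Not balanced

No, not balanced


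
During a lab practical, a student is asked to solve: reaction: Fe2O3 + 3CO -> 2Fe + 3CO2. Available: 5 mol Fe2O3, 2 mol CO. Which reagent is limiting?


Mole ratio available / coefficient:
  Fe2O3: 5/1 = 5.000
  CO: 2/3 = 0.667
Smaller ratio is limiting.

CO


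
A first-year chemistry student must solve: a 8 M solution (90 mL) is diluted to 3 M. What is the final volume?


C1V1 = C2V2
8 × 90 = 3 × V2
V2 = 720/3 = 240.0 mL

240.0 mL


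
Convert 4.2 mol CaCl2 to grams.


M(CaCl2) = 110.98 g/mol
mass = n × M = 4.2 × 110.98 = 466.12 g

466.12 g


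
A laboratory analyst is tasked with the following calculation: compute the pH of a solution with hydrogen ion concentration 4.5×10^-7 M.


pH = -log10([H+]) = -log10(4.5×10^-7)
= 7 - log10(4.5)
= 7 - 0.65
= 6.35

6.35


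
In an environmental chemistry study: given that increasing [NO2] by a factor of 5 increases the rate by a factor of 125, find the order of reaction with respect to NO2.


rate ∝ [NO2]^n
5^n = 125 → n = 3
Order in NO2: 3

3


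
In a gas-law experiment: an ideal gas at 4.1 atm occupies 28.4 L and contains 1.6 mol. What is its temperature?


PV = nRT  (R = 0.08206 L·atm/(mol·K))
T = PV/(nR) = 4.1×28.4/(1.6×0.08206)
= 116.44/0.131296
= 886.85 K

886.85 K


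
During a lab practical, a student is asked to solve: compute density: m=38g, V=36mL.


ρ = mass/volume
= 38/36
= 1.056 g/mL

1.056 g/mL


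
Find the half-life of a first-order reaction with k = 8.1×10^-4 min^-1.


t½ = ln2/k = 0.693147/(8.1×10^-4 min^-1)
= 855.7 min

855.7 min


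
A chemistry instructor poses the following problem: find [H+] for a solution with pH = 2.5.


[H+] = 10^(-pH) = 10^(-2.5)
= 3.16×10^-3 M

3.16×10^-3 M


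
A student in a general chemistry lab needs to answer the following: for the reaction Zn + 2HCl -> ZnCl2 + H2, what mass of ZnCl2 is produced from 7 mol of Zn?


Mole ratio ZnCl2:Zn = 1:1
n(ZnCl2) = 7 × 1/1 = 7.000 mol
mass = 7.000 × 136.28 = 953.96 g

953.96 g


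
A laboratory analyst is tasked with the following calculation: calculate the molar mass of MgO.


M(MgO) = 1×24.31 + 1×16.0
= 24.31 + 16.0
= 40.31 g/mol

40.31 g/mol


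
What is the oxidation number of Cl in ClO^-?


x + (-2) = -1, so x = +1
Oxidation number: +1

+1


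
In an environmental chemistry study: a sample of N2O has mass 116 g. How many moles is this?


M(N2O) = 44.02 g/mol
n = mass/M = 116/44.02 = 2.6352 mol

2.6352 mol


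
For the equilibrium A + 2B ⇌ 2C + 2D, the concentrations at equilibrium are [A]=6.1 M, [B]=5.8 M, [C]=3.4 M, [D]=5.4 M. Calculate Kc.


Kc = [C]^2[D]^2/([A][B]^2)
= (3.4^2 × 5.4^2)/(6.1^1 × 5.8^2)
= 337.0896/205.204
= 1.643

1.643


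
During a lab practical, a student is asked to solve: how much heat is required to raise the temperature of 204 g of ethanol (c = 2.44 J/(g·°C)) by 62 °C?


q = mcΔT = 204 × 2.44 × 62
= 30861.12 J

30861.12 J


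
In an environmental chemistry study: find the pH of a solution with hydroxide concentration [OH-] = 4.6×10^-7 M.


pOH = -log10([OH-]) = -log10(4.6×10^-7)
= 7 - log10(4.6) = 6.34
pH = 14 - pOH = 14 - 6.34 = 7.66

7.66


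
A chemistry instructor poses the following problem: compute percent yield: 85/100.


% yield = actual/theoretical × 100
= 85/100 × 100
= 85.0%

85.0%


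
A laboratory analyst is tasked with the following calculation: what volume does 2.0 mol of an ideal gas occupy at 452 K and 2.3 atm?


PV = nRT  (R = 0.08206 L·atm/(mol·K))
V = nRT/P = 2.0×0.08206×452/2.3
= 32.253 L

32.253 L


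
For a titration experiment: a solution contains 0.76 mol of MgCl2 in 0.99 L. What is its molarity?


M = n/V = 0.76/0.99 = 0.768 mol/L

0.768 M


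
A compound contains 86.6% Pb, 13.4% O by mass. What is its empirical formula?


Assume 100 g sample. Moles of each element:
  Pb: 86.6/207.2 = 0.418 mol
  O: 13.4/16.0 = 0.838 mol
Divide by smallest (0.418):
  Pb: 0.418/0.418 = 1.0
  O: 0.838/0.418 = 2.0
Empirical formula: PbO2

PbO2


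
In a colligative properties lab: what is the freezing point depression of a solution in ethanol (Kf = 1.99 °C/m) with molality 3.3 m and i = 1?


ΔTf = Kf × m × i
= 1.99 × 3.3 × 1
= 6.567 °C

6.567 °C


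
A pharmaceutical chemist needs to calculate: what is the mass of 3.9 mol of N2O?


M(N2O) = 44.02 g/mol
mass = n × M = 3.9 × 44.02 = 171.68 g

171.68 g


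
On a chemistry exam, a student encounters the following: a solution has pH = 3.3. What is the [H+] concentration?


[H+] = 10^(-pH) = 10^(-3.3)
= 5.01×10^-4 M

5.01×10^-4 M


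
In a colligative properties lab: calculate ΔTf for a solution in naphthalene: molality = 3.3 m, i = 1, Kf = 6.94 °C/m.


ΔTf = Kf × m × i
= 6.94 × 3.3 × 1
= 22.902 °C

22.902 °C


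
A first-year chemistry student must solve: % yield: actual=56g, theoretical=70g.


% yield = actual/theoretical × 100
= 56/70 × 100
= 80.0%

80.0%


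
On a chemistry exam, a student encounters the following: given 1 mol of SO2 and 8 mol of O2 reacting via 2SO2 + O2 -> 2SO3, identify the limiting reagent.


Mole ratio available / coefficient:
  SO2: 1/2 = 0.500
  O2: 8/1 = 8.000
Smaller ratio is limiting.

SO2


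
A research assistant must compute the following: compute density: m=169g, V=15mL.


ρ = mass/volume
= 169/15
= 11.267 g/mL

11.267 g/mL


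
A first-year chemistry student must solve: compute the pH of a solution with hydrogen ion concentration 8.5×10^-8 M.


pH = -log10([H+]) = -log10(8.5×10^-8)
= 8 - log10(8.5)
= 8 - 0.93
= 7.07

7.07


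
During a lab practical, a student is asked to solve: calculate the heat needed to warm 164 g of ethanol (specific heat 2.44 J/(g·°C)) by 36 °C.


q = mcΔT = 164 × 2.44 × 36
= 14405.76 J

14405.76 J


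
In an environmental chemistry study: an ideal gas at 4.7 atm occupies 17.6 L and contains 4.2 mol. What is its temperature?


PV = nRT  (R = 0.08206 L·atm/(mol·K))
T = PV/(nR) = 4.7×17.6/(4.2×0.08206)
= 82.72/0.344652
= 240.01 K

240.01 K


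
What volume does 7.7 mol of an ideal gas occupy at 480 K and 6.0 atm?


PV = nRT  (R = 0.08206 L·atm/(mol·K))
V = nRT/P = 7.7×0.08206×480/6.0
= 50.549 L

50.549 L


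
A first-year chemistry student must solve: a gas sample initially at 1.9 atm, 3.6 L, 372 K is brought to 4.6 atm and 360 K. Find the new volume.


P1V1/T1 = P2V2/T2
V2 = P1V1T2/(T1P2)
= 1.9×3.6×360/(372×4.6)
= 1.439 L

1.439 L


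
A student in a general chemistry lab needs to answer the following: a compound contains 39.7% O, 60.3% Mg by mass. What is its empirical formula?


Assume 100 g sample. Moles of each element:
  O: 39.7/16.0 = 2.481 mol
  Mg: 60.3/24.31 = 2.48 mol
Divide by smallest (2.48):
  O: 2.481/2.48 = 1.0
  Mg: 2.48/2.48 = 1.0
Empirical formula: MgO

MgO


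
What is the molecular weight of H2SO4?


M(H2SO4) = 2×1.008 + 1×32.07 + 4×16.0
= 2.02 + 32.07 + 64.0
= 98.09 g/mol

98.09 g/mol


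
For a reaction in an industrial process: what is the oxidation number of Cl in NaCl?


halide: -1
Oxidation number: -1

-1


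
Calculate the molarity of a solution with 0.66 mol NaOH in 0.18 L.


M = n/V = 0.66/0.18 = 3.667 mol/L

3.667 M


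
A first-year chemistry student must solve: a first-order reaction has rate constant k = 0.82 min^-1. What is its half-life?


t½ = ln2/k = 0.693147/(0.82 min^-1)
= 0.8453 min

0.8453 min


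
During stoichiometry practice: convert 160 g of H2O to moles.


M(H2O) = 18.02 g/mol
n = mass/M = 160/18.02 = 8.879 mol

8.879 mol


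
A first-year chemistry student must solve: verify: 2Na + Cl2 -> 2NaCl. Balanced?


Equation: 2Na + Cl2 -> 2NaCl
Check atoms: Cl: 2=2, Na: 2=2
Balanced

Yes, balanced


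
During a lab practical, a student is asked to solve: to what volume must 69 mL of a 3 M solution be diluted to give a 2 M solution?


C1V1 = C2V2
3 × 69 = 2 × V2
V2 = 207/2 = 103.5 mL

103.5 mL


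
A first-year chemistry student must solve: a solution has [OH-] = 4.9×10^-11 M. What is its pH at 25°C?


pOH = -log10([OH-]) = -log10(4.9×10^-11)
= 11 - log10(4.9) = 10.31
pH = 14 - pOH = 14 - 10.31 = 3.69

3.69


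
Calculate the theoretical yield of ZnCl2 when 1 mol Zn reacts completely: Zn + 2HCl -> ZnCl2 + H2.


Mole ratio ZnCl2:Zn = 1:1
n(ZnCl2) = 1 × 1/1 = 1.000 mol
mass = 1.000 × 136.28 = 136.28 g

136.28 g


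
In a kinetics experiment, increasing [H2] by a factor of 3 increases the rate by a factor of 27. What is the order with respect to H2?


rate ∝ [H2]^n
3^n = 27 → n = 3
Order in H2: 3

3


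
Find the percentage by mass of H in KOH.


M(KOH) = 1×39.1 + 1×16.0 + 1×1.008 = 56.108 g/mol
Mass of H = 1 × 1.008 = 1.008 g/mol
% H = 1.008/56.108 × 100 = 1.80%

1.80%


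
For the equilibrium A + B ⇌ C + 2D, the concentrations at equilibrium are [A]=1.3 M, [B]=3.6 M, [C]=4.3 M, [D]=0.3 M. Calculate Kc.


Kc = [C][D]^2/([A][B])
= (4.3^1 × 0.3^2)/(1.3^1 × 3.6^1)
= 0.387/4.68
= 0.08269

0.08269


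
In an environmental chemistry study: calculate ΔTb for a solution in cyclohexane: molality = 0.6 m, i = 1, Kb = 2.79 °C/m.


ΔTb = Kb × m × i
= 2.79 × 0.6 × 1
= 1.674 °C

1.674 °C


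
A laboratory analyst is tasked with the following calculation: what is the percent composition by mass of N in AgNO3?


M(AgNO3) = 1×107.87 + 1×14.01 + 3×16.0 = 169.88 g/mol
Mass of N = 1 × 14.01 = 14.01 g/mol
% N = 14.01/169.88 × 100 = 8.25%

8.25%


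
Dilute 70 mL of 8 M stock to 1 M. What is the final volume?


C1V1 = C2V2
8 × 70 = 1 × V2
V2 = 560/1 = 560.0 mL

560.0 mL


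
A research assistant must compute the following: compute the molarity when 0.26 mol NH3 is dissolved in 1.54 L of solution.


M = n/V = 0.26/1.54 = 0.169 mol/L

0.169 M


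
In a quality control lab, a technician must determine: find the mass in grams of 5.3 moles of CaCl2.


M(CaCl2) = 110.98 g/mol
mass = n × M = 5.3 × 110.98 = 588.19 g

588.19 g


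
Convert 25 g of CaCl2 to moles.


M(CaCl2) = 110.98 g/mol
n = mass/M = 25/110.98 = 0.2253 mol

0.2253 mol


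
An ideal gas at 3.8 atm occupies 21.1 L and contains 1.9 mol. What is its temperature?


PV = nRT  (R = 0.08206 L·atm/(mol·K))
T = PV/(nR) = 3.8×21.1/(1.9×0.08206)
= 80.18/0.155914
= 514.26 K

514.26 K


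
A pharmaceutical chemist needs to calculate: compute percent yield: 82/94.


% yield = actual/theoretical × 100
= 82/94 × 100
= 87.23%

87.23%


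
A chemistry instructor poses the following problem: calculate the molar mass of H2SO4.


M(H2SO4) = 2×1.008 + 1×32.07 + 4×16.0
= 2.02 + 32.07 + 64.0
= 98.09 g/mol

98.09 g/mol


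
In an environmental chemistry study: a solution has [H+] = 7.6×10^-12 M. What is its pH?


pH = -log10([H+]) = -log10(7.6×10^-12)
= 12 - log10(7.6)
= 12 - 0.88
= 11.12

11.12


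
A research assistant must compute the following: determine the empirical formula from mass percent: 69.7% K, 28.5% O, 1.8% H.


Assume 100 g sample. Moles of each element:
  K: 69.7/39.1 = 1.783 mol
  O: 28.5/16.0 = 1.781 mol
  H: 1.8/1.008 = 1.786 mol
Divide by smallest (1.781):
  K: 1.783/1.781 = 1.0
  O: 1.781/1.781 = 1.0
  H: 1.786/1.781 = 1.0
Empirical formula: KOH

KOH


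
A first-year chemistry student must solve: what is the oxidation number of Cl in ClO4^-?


x + 4(-2) = -1, so x = +7
Oxidation number: +7

+7


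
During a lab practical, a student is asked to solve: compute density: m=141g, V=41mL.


ρ = mass/volume
= 141/41
= 3.439 g/mL

3.439 g/mL


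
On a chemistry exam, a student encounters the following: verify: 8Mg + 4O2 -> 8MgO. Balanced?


Equation: 8Mg + 4O2 -> 8MgO
Check atoms: Mg: 8=8, O: 8=8
Balanced

Yes, balanced


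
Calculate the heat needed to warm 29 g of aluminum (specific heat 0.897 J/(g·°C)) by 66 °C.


q = mcΔT = 29 × 0.897 × 66
= 1716.86 J

1716.86 J


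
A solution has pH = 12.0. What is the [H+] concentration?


[H+] = 10^(-pH) = 10^(-12.0)
= 1.0×10^-12 M

1.0×10^-12 M


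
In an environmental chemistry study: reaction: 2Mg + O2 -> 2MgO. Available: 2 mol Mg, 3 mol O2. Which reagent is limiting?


Mole ratio available / coefficient:
  Mg: 2/2 = 1.000
  O2: 3/1 = 3.000
Smaller ratio is limiting.

Mg


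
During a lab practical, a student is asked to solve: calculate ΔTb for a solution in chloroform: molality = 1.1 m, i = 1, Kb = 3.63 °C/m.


ΔTb = Kb × m × i
= 3.63 × 1.1 × 1
= 3.993 °C

3.993 °C


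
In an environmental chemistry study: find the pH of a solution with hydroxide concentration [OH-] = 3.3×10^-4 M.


pOH = -log10([OH-]) = -log10(3.3×10^-4)
= 4 - log10(3.3) = 3.48
pH = 14 - pOH = 14 - 3.48 = 10.52

10.52


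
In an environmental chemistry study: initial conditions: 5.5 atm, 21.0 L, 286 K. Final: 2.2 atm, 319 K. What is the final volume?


P1V1/T1 = P2V2/T2
V2 = P1V1T2/(T1P2)
= 5.5×21.0×319/(286×2.2)
= 58.558 L

58.558 L


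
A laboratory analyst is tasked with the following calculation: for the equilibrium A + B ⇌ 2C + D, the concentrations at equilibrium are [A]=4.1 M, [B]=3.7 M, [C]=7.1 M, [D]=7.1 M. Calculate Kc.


Kc = [C]^2[D]/([A][B])
= (7.1^2 × 7.1^1)/(4.1^1 × 3.7^1)
= 357.911/15.17
= 23.59

23.59


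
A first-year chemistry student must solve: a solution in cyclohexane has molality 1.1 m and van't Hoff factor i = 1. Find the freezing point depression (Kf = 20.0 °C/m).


ΔTf = Kf × m × i
= 20.0 × 1.1 × 1
= 22.0 °C

22.0 °C


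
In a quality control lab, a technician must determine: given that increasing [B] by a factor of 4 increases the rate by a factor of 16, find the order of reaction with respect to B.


rate ∝ [B]^n
4^n = 16 → n = 2
Order in B: 2

2


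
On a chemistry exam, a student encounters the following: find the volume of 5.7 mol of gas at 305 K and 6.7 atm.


PV = nRT  (R = 0.08206 L·atm/(mol·K))
V = nRT/P = 5.7×0.08206×305/6.7
= 21.293 L

21.293 L


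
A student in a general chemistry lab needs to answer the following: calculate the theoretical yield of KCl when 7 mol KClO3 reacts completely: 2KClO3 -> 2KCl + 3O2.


Mole ratio KCl:KClO3 = 2:2
n(KCl) = 7 × 2/2 = 7.000 mol
mass = 7.000 × 74.55 = 521.85 g

521.85 g


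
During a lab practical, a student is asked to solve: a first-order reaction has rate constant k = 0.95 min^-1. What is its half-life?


t½ = ln2/k = 0.693147/(0.95 min^-1)
= 0.7296 min

0.7296 min


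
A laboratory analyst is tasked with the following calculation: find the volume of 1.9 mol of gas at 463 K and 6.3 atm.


PV = nRT  (R = 0.08206 L·atm/(mol·K))
V = nRT/P = 1.9×0.08206×463/6.3
= 11.458 L

11.458 L


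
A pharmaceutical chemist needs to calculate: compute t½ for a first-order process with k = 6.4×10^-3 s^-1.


t½ = ln2/k = 0.693147/(6.4×10^-3 s^-1)
= 108.3 s

108.3 s


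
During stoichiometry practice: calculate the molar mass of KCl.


M(KCl) = 1×39.1 + 1×35.45
= 39.1 + 35.45
= 74.55 g/mol

74.55 g/mol


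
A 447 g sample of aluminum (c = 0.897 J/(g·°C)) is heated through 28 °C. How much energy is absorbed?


q = mcΔT = 447 × 0.897 × 28
= 11226.85 J

11226.85 J


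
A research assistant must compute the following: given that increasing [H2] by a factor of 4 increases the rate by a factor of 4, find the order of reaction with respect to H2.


rate ∝ [H2]^n
4^n = 4 → n = 1
Order in H2: 1

1


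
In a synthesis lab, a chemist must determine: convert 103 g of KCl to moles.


M(KCl) = 74.55 g/mol
n = mass/M = 103/74.55 = 1.3816 mol

1.3816 mol


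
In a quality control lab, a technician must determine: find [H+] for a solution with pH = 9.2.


[H+] = 10^(-pH) = 10^(-9.2)
= 6.31×10^-10 M

6.31×10^-10 M


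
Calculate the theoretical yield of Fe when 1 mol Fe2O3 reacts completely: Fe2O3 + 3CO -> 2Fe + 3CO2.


Mole ratio Fe:Fe2O3 = 2:1
n(Fe) = 1 × 2/1 = 2.000 mol
mass = 2.000 × 55.85 = 111.7 g

111.7 g


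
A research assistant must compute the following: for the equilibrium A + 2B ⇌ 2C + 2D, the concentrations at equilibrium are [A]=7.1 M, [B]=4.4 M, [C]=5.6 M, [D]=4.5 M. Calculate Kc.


Kc = [C]^2[D]^2/([A][B]^2)
= (5.6^2 × 4.5^2)/(7.1^1 × 4.4^2)
= 635.04/137.456
= 4.620

4.620


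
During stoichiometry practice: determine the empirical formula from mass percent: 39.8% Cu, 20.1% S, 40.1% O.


Assume 100 g sample. Moles of each element:
  Cu: 39.8/63.55 = 0.626 mol
  S: 20.1/32.07 = 0.627 mol
  O: 40.1/16.0 = 2.506 mol
Divide by smallest (0.626):
  Cu: 0.626/0.626 = 1.0
  S: 0.627/0.626 = 1.0
  O: 2.506/0.626 = 4.0
Empirical formula: CuSO4

CuSO4


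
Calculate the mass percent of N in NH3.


M(NH3) = 1×14.01 + 3×1.008 = 17.034 g/mol
Mass of N = 1 × 14.01 = 14.01 g/mol
% N = 14.01/17.034 × 100 = 82.25%

82.25%


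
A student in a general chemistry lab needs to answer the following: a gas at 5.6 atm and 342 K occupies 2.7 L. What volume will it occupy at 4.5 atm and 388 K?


P1V1/T1 = P2V2/T2
V2 = P1V1T2/(T1P2)
= 5.6×2.7×388/(342×4.5)
= 3.812 L

3.812 L


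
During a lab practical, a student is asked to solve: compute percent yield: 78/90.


% yield = actual/theoretical × 100
= 78/90 × 100
= 86.67%

86.67%


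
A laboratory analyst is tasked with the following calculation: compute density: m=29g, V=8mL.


ρ = mass/volume
= 29/8
= 3.625 g/mL

3.625 g/mL


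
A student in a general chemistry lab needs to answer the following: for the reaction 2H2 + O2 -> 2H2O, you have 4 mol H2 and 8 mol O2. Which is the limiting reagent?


Mole ratio available / coefficient:
  H2: 4/2 = 2.000
  O2: 8/1 = 8.000
Smaller ratio is limiting.

H2


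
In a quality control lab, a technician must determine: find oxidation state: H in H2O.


H is +1 with nonmetals
Oxidation number: +1

+1


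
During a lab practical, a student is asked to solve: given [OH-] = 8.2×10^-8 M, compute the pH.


pOH = -log10([OH-]) = -log10(8.2×10^-8)
= 8 - log10(8.2) = 7.09
pH = 14 - pOH = 14 - 7.09 = 6.91

6.91


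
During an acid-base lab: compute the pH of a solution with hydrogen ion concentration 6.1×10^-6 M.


pH = -log10([H+]) = -log10(6.1×10^-6)
= 6 - log10(6.1)
= 6 - 0.79
= 5.21

5.21


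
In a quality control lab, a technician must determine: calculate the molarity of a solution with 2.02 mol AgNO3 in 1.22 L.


M = n/V = 2.02/1.22 = 1.656 mol/L

1.656 M


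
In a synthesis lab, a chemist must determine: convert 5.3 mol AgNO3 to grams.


M(AgNO3) = 169.88 g/mol
mass = n × M = 5.3 × 169.88 = 900.36 g

900.36 g


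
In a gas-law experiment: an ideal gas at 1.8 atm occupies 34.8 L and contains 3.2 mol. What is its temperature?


PV = nRT  (R = 0.08206 L·atm/(mol·K))
T = PV/(nR) = 1.8×34.8/(3.2×0.08206)
= 62.64/0.262592
= 238.54 K

238.54 K


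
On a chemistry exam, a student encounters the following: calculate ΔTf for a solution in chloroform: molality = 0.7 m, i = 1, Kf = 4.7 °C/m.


ΔTf = Kf × m × i
= 4.7 × 0.7 × 1
= 3.29 °C

3.29 °C


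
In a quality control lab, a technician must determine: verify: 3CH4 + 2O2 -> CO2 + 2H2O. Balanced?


Equation: 3CH4 + 2O2 -> CO2 + 2H2O
Check atoms: C: 3≠1, H: 12≠4, O: 4=4
Not balanced

No, not balanced


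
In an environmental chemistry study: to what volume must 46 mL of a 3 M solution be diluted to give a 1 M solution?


C1V1 = C2V2
3 × 46 = 1 × V2
V2 = 138/1 = 138.0 mL

138.0 mL


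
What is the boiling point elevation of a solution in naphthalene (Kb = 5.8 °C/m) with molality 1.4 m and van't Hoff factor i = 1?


ΔTb = Kb × m × i
= 5.8 × 1.4 × 1
= 8.12 °C

8.12 °C


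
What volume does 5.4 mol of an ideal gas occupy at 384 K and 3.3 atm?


PV = nRT  (R = 0.08206 L·atm/(mol·K))
V = nRT/P = 5.4×0.08206×384/3.3
= 51.564 L

51.564 L


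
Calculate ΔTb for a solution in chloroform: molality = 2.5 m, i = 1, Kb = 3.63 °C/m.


ΔTb = Kb × m × i
= 3.63 × 2.5 × 1
= 9.075 °C

9.075 °C


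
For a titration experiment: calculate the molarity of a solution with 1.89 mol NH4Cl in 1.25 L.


M = n/V = 1.89/1.25 = 1.512 mol/L

1.512 M


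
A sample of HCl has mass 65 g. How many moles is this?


M(HCl) = 36.46 g/mol
n = mass/M = 65/36.46 = 1.7828 mol

1.7828 mol


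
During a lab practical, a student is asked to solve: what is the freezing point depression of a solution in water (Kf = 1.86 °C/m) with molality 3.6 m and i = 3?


ΔTf = Kf × m × i
= 1.86 × 3.6 × 3
= 20.088 °C

20.088 °C


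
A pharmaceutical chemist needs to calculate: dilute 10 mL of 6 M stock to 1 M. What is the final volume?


C1V1 = C2V2
6 × 10 = 1 × V2
V2 = 60/1 = 60.0 mL

60.0 mL


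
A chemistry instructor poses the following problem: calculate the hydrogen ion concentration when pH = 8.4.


[H+] = 10^(-pH) = 10^(-8.4)
= 3.98×10^-9 M

3.98×10^-9 M


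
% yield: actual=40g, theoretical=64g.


% yield = actual/theoretical × 100
= 40/64 × 100
= 62.5%

62.5%


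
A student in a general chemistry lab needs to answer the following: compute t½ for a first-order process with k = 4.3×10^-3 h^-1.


t½ = ln2/k = 0.693147/(4.3×10^-3 h^-1)
= 161.2 h

161.2 h


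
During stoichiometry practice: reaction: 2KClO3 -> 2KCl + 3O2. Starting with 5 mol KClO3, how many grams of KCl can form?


Mole ratio KCl:KClO3 = 2:2
n(KCl) = 5 × 2/2 = 5.000 mol
mass = 5.000 × 74.55 = 372.75 g

372.75 g


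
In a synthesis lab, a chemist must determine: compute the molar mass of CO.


M(CO) = 1×12.01 + 1×16.0
= 12.01 + 16.0
= 28.01 g/mol

28.01 g/mol


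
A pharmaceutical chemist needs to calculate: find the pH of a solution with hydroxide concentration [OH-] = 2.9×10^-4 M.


pOH = -log10([OH-]) = -log10(2.9×10^-4)
= 4 - log10(2.9) = 3.54
pH = 14 - pOH = 14 - 3.54 = 10.46

10.46


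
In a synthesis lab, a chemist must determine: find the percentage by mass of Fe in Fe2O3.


M(Fe2O3) = 2×55.85 + 3×16.0 = 159.70 g/mol
Mass of Fe = 2 × 55.85 = 111.70 g/mol
% Fe = 111.70/159.70 × 100 = 69.94%

69.94%


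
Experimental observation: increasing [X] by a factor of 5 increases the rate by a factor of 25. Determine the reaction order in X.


rate ∝ [X]^n
5^n = 25 → n = 2
Order in X: 2

2


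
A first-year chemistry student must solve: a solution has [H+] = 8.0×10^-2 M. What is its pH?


pH = -log10([H+]) = -log10(8.0×10^-2)
= 2 - log10(8.0)
= 2 - 0.9
= 1.1

1.1


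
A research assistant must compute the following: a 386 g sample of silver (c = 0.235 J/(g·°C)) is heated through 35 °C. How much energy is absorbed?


q = mcΔT = 386 × 0.235 × 35
= 3174.85 J

3174.85 J


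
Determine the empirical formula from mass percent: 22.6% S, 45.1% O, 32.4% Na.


Assume 100 g sample. Moles of each element:
  S: 22.6/32.07 = 0.705 mol
  O: 45.1/16.0 = 2.819 mol
  Na: 32.4/22.99 = 1.409 mol
Divide by smallest (0.705):
  S: 0.705/0.705 = 1.0
  O: 2.819/0.705 = 4.0
  Na: 1.409/0.705 = 2.0
Empirical formula: Na2SO4

Na2SO4


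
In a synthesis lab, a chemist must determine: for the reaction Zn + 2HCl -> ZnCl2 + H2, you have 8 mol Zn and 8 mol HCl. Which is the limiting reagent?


Mole ratio available / coefficient:
  Zn: 8/1 = 8.000
  HCl: 8/2 = 4.000
Smaller ratio is limiting.

HCl


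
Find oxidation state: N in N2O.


2x + (-2) = 0, so x = +1
Oxidation number: +1

+1


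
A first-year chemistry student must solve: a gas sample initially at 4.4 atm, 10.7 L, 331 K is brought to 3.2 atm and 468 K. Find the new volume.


P1V1/T1 = P2V2/T2
V2 = P1V1T2/(T1P2)
= 4.4×10.7×468/(331×3.2)
= 20.802 L

20.802 L


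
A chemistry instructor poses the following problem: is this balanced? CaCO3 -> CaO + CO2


Equation: CaCO3 -> CaO + CO2
Check atoms: C: 1=1, Ca: 1=1, O: 3=3
Balanced

Yes, balanced


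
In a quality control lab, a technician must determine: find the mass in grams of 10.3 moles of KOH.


M(KOH) = 56.11 g/mol
mass = n × M = 10.3 × 56.11 = 577.93 g

577.93 g


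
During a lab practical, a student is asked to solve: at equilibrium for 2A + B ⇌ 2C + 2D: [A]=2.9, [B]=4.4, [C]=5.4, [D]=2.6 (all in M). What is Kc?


Kc = [C]^2[D]^2/([A]^2[B])
= (5.4^2 × 2.6^2)/(2.9^2 × 4.4^1)
= 197.1216/37.004
= 5.327

5.327


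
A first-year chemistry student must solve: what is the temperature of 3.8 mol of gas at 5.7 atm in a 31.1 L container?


PV = nRT  (R = 0.08206 L·atm/(mol·K))
T = PV/(nR) = 5.7×31.1/(3.8×0.08206)
= 177.27/0.311828
= 568.49 K

568.49 K


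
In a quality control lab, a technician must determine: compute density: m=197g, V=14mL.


ρ = mass/volume
= 197/14
= 14.071 g/mL

14.071 g/mL


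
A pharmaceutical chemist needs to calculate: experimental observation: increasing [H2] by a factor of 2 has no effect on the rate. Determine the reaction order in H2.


rate ∝ [H2]^n
rate ∝ [H2]^0
Order in H2: 0

0


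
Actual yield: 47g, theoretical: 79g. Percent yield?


% yield = actual/theoretical × 100
= 47/79 × 100
= 59.49%

59.49%


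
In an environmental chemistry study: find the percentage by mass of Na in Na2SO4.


M(Na2SO4) = 2×22.99 + 1×32.07 + 4×16.0 = 142.05 g/mol
Mass of Na = 2 × 22.99 = 45.98 g/mol
% Na = 45.98/142.05 × 100 = 32.37%

32.37%


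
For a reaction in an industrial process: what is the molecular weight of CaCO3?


M(CaCO3) = 1×40.08 + 1×12.01 + 3×16.0
= 40.08 + 12.01 + 48.0
= 100.09 g/mol

100.09 g/mol


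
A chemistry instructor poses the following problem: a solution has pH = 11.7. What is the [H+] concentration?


[H+] = 10^(-pH) = 10^(-11.7)
= 2.0×10^-12 M

2.0×10^-12 M


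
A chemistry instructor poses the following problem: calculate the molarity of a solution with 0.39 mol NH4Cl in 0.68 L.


M = n/V = 0.39/0.68 = 0.574 mol/L

0.574 M


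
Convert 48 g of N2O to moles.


M(N2O) = 44.02 g/mol
n = mass/M = 48/44.02 = 1.0904 mol

1.0904 mol


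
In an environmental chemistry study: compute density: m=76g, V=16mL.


ρ = mass/volume
= 76/16
= 4.75 g/mL

4.75 g/mL


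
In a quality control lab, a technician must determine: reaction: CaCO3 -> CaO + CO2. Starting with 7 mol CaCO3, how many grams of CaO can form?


Mole ratio CaO:CaCO3 = 1:1
n(CaO) = 7 × 1/1 = 7.000 mol
mass = 7.000 × 56.08 = 392.56 g

392.56 g


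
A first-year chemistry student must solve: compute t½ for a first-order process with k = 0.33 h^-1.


t½ = ln2/k = 0.693147/(0.33 h^-1)
= 2.100 h

2.100 h


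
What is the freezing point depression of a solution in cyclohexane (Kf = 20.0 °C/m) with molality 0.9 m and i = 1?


ΔTf = Kf × m × i
= 20.0 × 0.9 × 1
= 18.0 °C

18.0 °C


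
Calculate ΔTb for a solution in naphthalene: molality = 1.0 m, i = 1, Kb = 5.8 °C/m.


ΔTb = Kb × m × i
= 5.8 × 1.0 × 1
= 5.8 °C

5.8 °C


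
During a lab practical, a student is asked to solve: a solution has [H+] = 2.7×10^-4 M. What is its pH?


pH = -log10([H+]) = -log10(2.7×10^-4)
= 4 - log10(2.7)
= 4 - 0.43
= 3.57

3.57


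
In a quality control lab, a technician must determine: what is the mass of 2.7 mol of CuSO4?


M(CuSO4) = 159.62 g/mol
mass = n × M = 2.7 × 159.62 = 430.97 g

430.97 g


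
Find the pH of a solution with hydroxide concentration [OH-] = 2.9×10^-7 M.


pOH = -log10([OH-]) = -log10(2.9×10^-7)
= 7 - log10(2.9) = 6.54
pH = 14 - pOH = 14 - 6.54 = 7.46

7.46


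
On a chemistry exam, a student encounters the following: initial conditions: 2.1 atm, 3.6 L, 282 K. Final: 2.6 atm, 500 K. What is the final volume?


P1V1/T1 = P2V2/T2
V2 = P1V1T2/(T1P2)
= 2.1×3.6×500/(282×2.6)
= 5.155 L

5.155 L
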